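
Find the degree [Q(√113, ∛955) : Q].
[Q(√113, ∛955) : Q] = 6

Let L = Q(√113, ∛955). Since Q(√113) ⊂ L and [Q(√113):Q] = 2, the tower law gives 2 | [L:Q]. Likewise Q(∛955) ⊂ L with [Q(∛955):Q] = 3 (because 955 is not a perfect cube), so 3 | [L:Q]. As gcd(2,3) = 1, [L:Q] is divisible by 6. Conversely L is generated over Q by √113 and ∛955, so [L:Q] ≤ 2·3 = 6. Therefore [Q(√113, ∛955) : Q] = 6.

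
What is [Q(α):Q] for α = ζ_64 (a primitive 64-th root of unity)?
[Q(α):Q] = 32

The minimal polynomial of ζ_64 over Q is the 64-th cyclotomic polynomial Φ_64(x), which is irreducible over Q and has degree φ(64) = 32. Hence [Q(α):Q] = φ(64) = 32.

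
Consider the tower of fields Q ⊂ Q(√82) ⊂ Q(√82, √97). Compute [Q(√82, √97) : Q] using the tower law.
[Q(√82, √97) : Q] = 4

[Q(√82):Q] = 2 (min poly x^2 - 82, irreducible since 82 is squarefree > 1). For the top step, suppose √97 ∈ Q(√82), say √97 = c + d√82 with c, d ∈ Q. Squaring: 97 = c^2 + 82d^2 + 2cd√82. Since √82 ∉ Q this forces 2cd = 0. If d = 0 then √97 = c ∈ Q, contradicting 97 squarefree > 1. If c = 0 then 97 = 82d^2, so 82·97 = (82d)^2 is a perfect square in Q — but 82·97 = 7954 is not a perfect square (since 82 and 97 are distinct squarefree integers). Contradiction. Hence √97 ∉ Q(√82), so x^2 - 97 stays irreducible over Q(√82) and [Q(√82, √97) : Q(√82)] = 2. By the tower law, [Q(√82, √97) : Q] = 2 · 2 = 4.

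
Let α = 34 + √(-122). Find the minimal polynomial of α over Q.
m_α(x) = x^2 - 68x + 1278

From α - 34 = √(-122), squaring gives (α - 34)^2 = -122, i.e. α^2 - 68α + 1156 = -122, so α^2 - 68α + 1278 = 0. The discriminant of x^2 - 68x + 1278 is (-68)^2 - 4·(1278) = 4624 - 5112 = -488, and 4·(-122) is not a perfect square in Q since -122 is squarefree and ≠ 1. Hence x^2 - 68x + 1278 is irreducible over Q and is the minimal polynomial of α.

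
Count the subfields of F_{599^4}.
F_{599^4} has 3 subfields

The subfields of F_{p^n} are exactly the fields F_{p^d} for d | n (each is the fixed field of the unique index-d subgroup of Gal(F_{p^n}/F_p) ≅ Z/nZ). The divisors of n = 4 are {1, 2, 4}, giving 3 subfields: F_{599^1}, F_{599^2}, F_{599^4}.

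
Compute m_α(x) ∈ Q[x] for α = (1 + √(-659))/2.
m_α(x) = x^2 - x + 165

From 2α - 1 = √(-659), squaring gives (2α - 1)^2 = -659, i.e. 4α^2 - 4α + 1 = -659, so α^2 - α + (1 + 659)/4 = 0. Since -659 ≡ 1 (mod 4), (1 + 659)/4 = 165 ∈ Z. The polynomial x^2 - x + 165 has discriminant 1 - 4·(165) = -659, which is not a perfect square in Q (d = -659 is squarefree and ≠ 1), so x^2 - x + 165 is irreducible over Q. It is the minimal polynomial of α.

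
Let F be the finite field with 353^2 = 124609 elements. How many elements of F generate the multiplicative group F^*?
There are φ(124608) = 37120 primitive elements

F_q^* is cyclic of order q - 1 = 124608. A cyclic group of order m has exactly φ(m) generators. Here m = 124608 = 2^6 · 3 · 11 · 59, so the number of primitive elements is φ(124608) = 37120.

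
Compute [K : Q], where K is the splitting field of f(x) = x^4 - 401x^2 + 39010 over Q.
[K : Q] = 4

Solving the quadratic in x^2: x^2 = (401 ± √(401^2 - 4·39010))/2 = (401 ± √4761)/2 = (401 ± 69)/2, giving x^2 = 166 or x^2 = 235. So f(x) = (x^2 - 166)(x^2 - 235) and the roots of f are ±√166, ±√235. Hence the splitting field is K = Q(√166, √235). Since 166 and 235 are distinct squarefree integers > 1, their product 39010 is not a perfect square, so √235 ∉ Q(√166). By the tower law [K:Q] = [Q(√166,√235):Q(√166)] · [Q(√166):Q] = 2 · 2 = 4.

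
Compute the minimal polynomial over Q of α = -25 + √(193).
m_α(x) = x^2 + 50x + 432

From α + 25 = √(193), squaring gives (α + 25)^2 = 193, i.e. α^2 + 50α + 625 = 193, so α^2 + 50α + 432 = 0. The discriminant of x^2 + 50x + 432 is (50)^2 - 4·(432) = 2500 - 1728 = 772, and 4·(193) is not a perfect square in Q since 193 is squarefree and ≠ 1. Hence x^2 + 50x + 432 is irreducible over Q and is the minimal polynomial of α.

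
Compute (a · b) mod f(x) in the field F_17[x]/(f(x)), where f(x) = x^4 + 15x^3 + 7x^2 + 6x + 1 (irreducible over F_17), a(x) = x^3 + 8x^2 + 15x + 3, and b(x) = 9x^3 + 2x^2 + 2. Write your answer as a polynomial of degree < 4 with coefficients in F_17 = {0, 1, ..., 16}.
a · b ≡ 7x^3 + 5x^2 + 6x + 6 (mod f(x))

Multiply in F_17[x]: a(x)·b(x) = (x^3 + 8x^2 + 15x + 3)·(9x^3 + 2x^2 + 2) = 9x^6 + 6x^5 + 15x^4 + 8x^3 + 5x^2 + 13x + 6. This has degree ≥ 4, so divide by f(x) over F_17: 9x^6 + 6x^5 + 15x^4 + 8x^3 + 5x^2 + 13x + 6 = (9x^2 + 7x)·(x^4 + 15x^3 + 7x^2 + 6x + 1) + (7x^3 + 5x^2 + 6x + 6). Hence a·b ≡ 7x^3 + 5x^2 + 6x + 6 (mod f). (F_17[x]/(f) is a field with 17^4 = 83521 elements since f is irreducible of degree 4.)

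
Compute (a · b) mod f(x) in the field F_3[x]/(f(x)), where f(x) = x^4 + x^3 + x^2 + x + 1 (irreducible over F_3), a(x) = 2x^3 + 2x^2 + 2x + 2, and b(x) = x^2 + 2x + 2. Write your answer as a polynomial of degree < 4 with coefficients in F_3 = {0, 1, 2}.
a · b ≡ x^3 + x^2 + 2x (mod f(x))

Multiply in F_3[x]: a(x)·b(x) = (2x^3 + 2x^2 + 2x + 2)·(x^2 + 2x + 2) = 2x^5 + x^3 + x^2 + 2x + 1. This has degree ≥ 4, so divide by f(x) over F_3: 2x^5 + x^3 + x^2 + 2x + 1 = (2x + 1)·(x^4 + x^3 + x^2 + x + 1) + (x^3 + x^2 + 2x). Hence a·b ≡ x^3 + x^2 + 2x (mod f). (F_3[x]/(f) is a field with 3^4 = 81 elements since f is irreducible of degree 4.)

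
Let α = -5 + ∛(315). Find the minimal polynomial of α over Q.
m_α(x) = x^3 + 15x^2 + 75x - 190

Set β = α + 5 = ∛(315), so β^3 = 315. Then (α + 5)^3 - 315 = 0, i.e. α is a root of g(x) = (x + 5)^3 - 315 = x^3 + 15x^2 + 75x - 190. Since g(x) = h(x + 5) where h(x) = x^3 - 315, and h is irreducible over Q (because 315 is not a perfect cube, so h has no rational root, and a monic cubic with no rational root is irreducible), g is also irreducible (irreducibility is preserved under the substitution x → x + 5). Hence m_α(x) = x^3 + 15x^2 + 75x - 190.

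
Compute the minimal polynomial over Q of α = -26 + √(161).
m_α(x) = x^2 + 52x + 515

From α + 26 = √(161), squaring gives (α + 26)^2 = 161, i.e. α^2 + 52α + 676 = 161, so α^2 + 52α + 515 = 0. The discriminant of x^2 + 52x + 515 is (52)^2 - 4·(515) = 2704 - 2060 = 644, and 4·(161) is not a perfect square in Q since 161 is squarefree and ≠ 1. Hence x^2 + 52x + 515 is irreducible over Q and is the minimal polynomial of α.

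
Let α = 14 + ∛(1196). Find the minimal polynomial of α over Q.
m_α(x) = x^3 - 42x^2 + 588x - 3940

Set β = α - 14 = ∛(1196), so β^3 = 1196. Then (α - 14)^3 - 1196 = 0, i.e. α is a root of g(x) = (x - 14)^3 - 1196 = x^3 - 42x^2 + 588x - 3940. Since g(x) = h(x - 14) where h(x) = x^3 - 1196, and h is irreducible over Q (because 1196 is not a perfect cube, so h has no rational root, and a monic cubic with no rational root is irreducible), g is also irreducible (irreducibility is preserved under the substitution x → x - 14). Hence m_α(x) = x^3 - 42x^2 + 588x - 3940.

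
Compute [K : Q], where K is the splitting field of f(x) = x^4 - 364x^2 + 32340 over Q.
[K : Q] = 4

Solving the quadratic in x^2: x^2 = (364 ± √(364^2 - 4·32340))/2 = (364 ± √3136)/2 = (364 ± 56)/2, giving x^2 = 210 or x^2 = 154. So f(x) = (x^2 - 210)(x^2 - 154) and the roots of f are ±√210, ±√154. Hence the splitting field is K = Q(√210, √154). Since 210 and 154 are distinct squarefree integers > 1, their product 32340 is not a perfect square, so √154 ∉ Q(√210). By the tower law [K:Q] = [Q(√210,√154):Q(√210)] · [Q(√210):Q] = 2 · 2 = 4.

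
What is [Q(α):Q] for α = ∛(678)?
[Q(α):Q] = 3

The minimal polynomial of α is x^3 - 678, irreducible over Q since 678 is not a perfect cube (so x^3 - 678 has no rational root). Hence [Q(α):Q] = deg(m_α) = 3.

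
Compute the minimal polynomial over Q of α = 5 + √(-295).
m_α(x) = x^2 - 10x + 320

From α - 5 = √(-295), squaring gives (α - 5)^2 = -295, i.e. α^2 - 10α + 25 = -295, so α^2 - 10α + 320 = 0. The discriminant of x^2 - 10x + 320 is (-10)^2 - 4·(320) = 100 - 1280 = -1180, and 4·(-295) is not a perfect square in Q since -295 is squarefree and ≠ 1. Hence x^2 - 10x + 320 is irreducible over Q and is the minimal polynomial of α.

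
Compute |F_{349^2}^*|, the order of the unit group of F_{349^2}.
|F_{349^2}^*| = 121800

F_{349^2} has 349^2 = 121801 elements; its multiplicative group consists of all nonzero elements, so |F_{349^2}^*| = 121801 - 1 = 121800. (It is cyclic since any finite subgroup of the multiplicative group of a field is cyclic.)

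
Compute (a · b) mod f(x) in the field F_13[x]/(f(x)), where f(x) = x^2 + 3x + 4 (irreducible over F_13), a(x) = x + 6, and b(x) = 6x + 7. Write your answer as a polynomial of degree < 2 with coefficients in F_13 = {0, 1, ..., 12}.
a · b ≡ 12x + 5 (mod f(x))

Multiply in F_13[x]: a(x)·b(x) = (x + 6)·(6x + 7) = 6x^2 + 4x + 3. This has degree ≥ 2, so divide by f(x) over F_13: 6x^2 + 4x + 3 = (6)·(x^2 + 3x + 4) + (12x + 5). Hence a·b ≡ 12x + 5 (mod f). (F_13[x]/(f) is a field with 13^2 = 169 elements since f is irreducible of degree 2.)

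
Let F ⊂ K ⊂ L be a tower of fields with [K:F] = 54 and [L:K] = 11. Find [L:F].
[L:F] = 594

The tower law says that for any tower of field extensions F ⊂ K ⊂ L with finite degrees, [L:F] = [L:K] · [K:F]. Here this gives [L:F] = 11 · 54 = 594.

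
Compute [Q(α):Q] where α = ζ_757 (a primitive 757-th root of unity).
[Q(α):Q] = 756

The minimal polynomial of ζ_757 over Q is the 757-th cyclotomic polynomial Φ_757(x), which is irreducible over Q and has degree φ(757) = 756. Hence [Q(α):Q] = φ(757) = 756.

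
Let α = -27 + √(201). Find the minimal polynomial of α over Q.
m_α(x) = x^2 + 54x + 528

From α + 27 = √(201), squaring gives (α + 27)^2 = 201, i.e. α^2 + 54α + 729 = 201, so α^2 + 54α + 528 = 0. The discriminant of x^2 + 54x + 528 is (54)^2 - 4·(528) = 2916 - 2112 = 804, and 4·(201) is not a perfect square in Q since 201 is squarefree and ≠ 1. Hence x^2 + 54x + 528 is irreducible over Q and is the minimal polynomial of α.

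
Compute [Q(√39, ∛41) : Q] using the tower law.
[Q(√39, ∛41) : Q] = 6

Let L = Q(√39, ∛41). Since Q(√39) ⊂ L and [Q(√39):Q] = 2, the tower law gives 2 | [L:Q]. Likewise Q(∛41) ⊂ L with [Q(∛41):Q] = 3 (because 41 is not a perfect cube), so 3 | [L:Q]. As gcd(2,3) = 1, [L:Q] is divisible by 6. Conversely L is generated over Q by √39 and ∛41, so [L:Q] ≤ 2·3 = 6. Therefore [Q(√39, ∛41) : Q] = 6.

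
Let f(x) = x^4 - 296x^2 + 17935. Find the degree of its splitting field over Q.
[K : Q] = 4

Solving the quadratic in x^2: x^2 = (296 ± √(296^2 - 4·17935))/2 = (296 ± √15876)/2 = (296 ± 126)/2, giving x^2 = 211 or x^2 = 85. So f(x) = (x^2 - 211)(x^2 - 85) and the roots of f are ±√211, ±√85. Hence the splitting field is K = Q(√211, √85). Since 211 and 85 are distinct squarefree integers > 1, their product 17935 is not a perfect square, so √85 ∉ Q(√211). By the tower law [K:Q] = [Q(√211,√85):Q(√211)] · [Q(√211):Q] = 2 · 2 = 4.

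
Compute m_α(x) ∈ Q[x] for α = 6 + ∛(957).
m_α(x) = x^3 - 18x^2 + 108x - 1173

Set β = α - 6 = ∛(957), so β^3 = 957. Then (α - 6)^3 - 957 = 0, i.e. α is a root of g(x) = (x - 6)^3 - 957 = x^3 - 18x^2 + 108x - 1173. Since g(x) = h(x - 6) where h(x) = x^3 - 957, and h is irreducible over Q (because 957 is not a perfect cube, so h has no rational root, and a monic cubic with no rational root is irreducible), g is also irreducible (irreducibility is preserved under the substitution x → x - 6). Hence m_α(x) = x^3 - 18x^2 + 108x - 1173.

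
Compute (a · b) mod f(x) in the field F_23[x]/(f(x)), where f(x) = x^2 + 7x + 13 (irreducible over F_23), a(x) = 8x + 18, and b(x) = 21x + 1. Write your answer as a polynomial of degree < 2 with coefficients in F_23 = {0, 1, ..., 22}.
a · b ≡ 15x + 19 (mod f(x))

Multiply in F_23[x]: a(x)·b(x) = (8x + 18)·(21x + 1) = 7x^2 + 18x + 18. This has degree ≥ 2, so divide by f(x) over F_23: 7x^2 + 18x + 18 = (7)·(x^2 + 7x + 13) + (15x + 19). Hence a·b ≡ 15x + 19 (mod f). (F_23[x]/(f) is a field with 23^2 = 529 elements since f is irreducible of degree 2.)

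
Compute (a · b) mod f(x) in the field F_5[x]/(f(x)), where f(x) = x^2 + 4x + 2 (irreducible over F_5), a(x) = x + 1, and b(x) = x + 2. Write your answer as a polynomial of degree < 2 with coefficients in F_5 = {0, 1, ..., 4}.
a · b ≡ 4x (mod f(x))

Multiply in F_5[x]: a(x)·b(x) = (x + 1)·(x + 2) = x^2 + 3x + 2. This has degree ≥ 2, so divide by f(x) over F_5: x^2 + 3x + 2 = (1)·(x^2 + 4x + 2) + (4x). Hence a·b ≡ 4x (mod f). (F_5[x]/(f) is a field with 5^2 = 25 elements since f is irreducible of degree 2.)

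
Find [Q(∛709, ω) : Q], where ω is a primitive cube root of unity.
[Q(∛709, ω) : Q] = 6

[Q(∛709):Q] = 3 (min poly x^3 - 709, irreducible since 709 is not a perfect cube). [Q(ω):Q] = 2 (min poly x^2 + x + 1). Since Q(∛709) ⊂ R and ω ∉ R, we have ω ∉ Q(∛709), so x^2 + x + 1 remains irreducible over Q(∛709) and [Q(∛709, ω) : Q(∛709)] = 2. By the tower law, [Q(∛709, ω) : Q] = 3 · 2 = 6. (In fact Q(∛709, ω) is the splitting field of x^3 - 709 over Q.)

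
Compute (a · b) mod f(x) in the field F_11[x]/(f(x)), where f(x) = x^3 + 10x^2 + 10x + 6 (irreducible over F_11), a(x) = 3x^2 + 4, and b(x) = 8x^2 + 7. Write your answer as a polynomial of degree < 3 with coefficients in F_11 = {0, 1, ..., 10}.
a · b ≡ 2x^2 + x + 5 (mod f(x))

Multiply in F_11[x]: a(x)·b(x) = (3x^2 + 4)·(8x^2 + 7) = 2x^4 + 9x^2 + 6. This has degree ≥ 3, so divide by f(x) over F_11: 2x^4 + 9x^2 + 6 = (2x + 2)·(x^3 + 10x^2 + 10x + 6) + (2x^2 + x + 5). Hence a·b ≡ 2x^2 + x + 5 (mod f). (F_11[x]/(f) is a field with 11^3 = 1331 elements since f is irreducible of degree 3.)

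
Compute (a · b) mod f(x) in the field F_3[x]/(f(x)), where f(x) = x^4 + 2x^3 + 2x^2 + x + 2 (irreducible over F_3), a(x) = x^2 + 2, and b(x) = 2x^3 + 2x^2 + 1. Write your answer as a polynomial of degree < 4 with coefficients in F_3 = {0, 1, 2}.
a · b ≡ x^3 + x^2 + x (mod f(x))

Multiply in F_3[x]: a(x)·b(x) = (x^2 + 2)·(2x^3 + 2x^2 + 1) = 2x^5 + 2x^4 + x^3 + 2x^2 + 2. This has degree ≥ 4, so divide by f(x) over F_3: 2x^5 + 2x^4 + x^3 + 2x^2 + 2 = (2x + 1)·(x^4 + 2x^3 + 2x^2 + x + 2) + (x^3 + x^2 + x). Hence a·b ≡ x^3 + x^2 + x (mod f). (F_3[x]/(f) is a field with 3^4 = 81 elements since f is irreducible of degree 4.)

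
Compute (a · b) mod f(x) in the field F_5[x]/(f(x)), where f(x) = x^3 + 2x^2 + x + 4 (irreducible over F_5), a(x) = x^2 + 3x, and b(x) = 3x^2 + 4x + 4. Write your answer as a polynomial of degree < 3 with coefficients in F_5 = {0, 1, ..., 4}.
a · b ≡ 4x^2 + 3x + 2 (mod f(x))

Multiply in F_5[x]: a(x)·b(x) = (x^2 + 3x)·(3x^2 + 4x + 4) = 3x^4 + 3x^3 + x^2 + 2x. This has degree ≥ 3, so divide by f(x) over F_5: 3x^4 + 3x^3 + x^2 + 2x = (3x + 2)·(x^3 + 2x^2 + x + 4) + (4x^2 + 3x + 2). Hence a·b ≡ 4x^2 + 3x + 2 (mod f). (F_5[x]/(f) is a field with 5^3 = 125 elements since f is irreducible of degree 3.)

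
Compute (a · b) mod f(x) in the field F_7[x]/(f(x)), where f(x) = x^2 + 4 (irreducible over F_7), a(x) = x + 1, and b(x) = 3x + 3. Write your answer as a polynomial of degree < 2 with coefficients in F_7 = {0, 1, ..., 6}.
a · b ≡ 6x + 5 (mod f(x))

Multiply in F_7[x]: a(x)·b(x) = (x + 1)·(3x + 3) = 3x^2 + 6x + 3. This has degree ≥ 2, so divide by f(x) over F_7: 3x^2 + 6x + 3 = (3)·(x^2 + 4) + (6x + 5). Hence a·b ≡ 6x + 5 (mod f). (F_7[x]/(f) is a field with 7^2 = 49 elements since f is irreducible of degree 2.)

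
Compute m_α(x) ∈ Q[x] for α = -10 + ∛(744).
m_α(x) = x^3 + 30x^2 + 300x + 256

Set β = α + 10 = ∛(744), so β^3 = 744. Then (α + 10)^3 - 744 = 0, i.e. α is a root of g(x) = (x + 10)^3 - 744 = x^3 + 30x^2 + 300x + 256. Since g(x) = h(x + 10) where h(x) = x^3 - 744, and h is irreducible over Q (because 744 is not a perfect cube, so h has no rational root, and a monic cubic with no rational root is irreducible), g is also irreducible (irreducibility is preserved under the substitution x → x + 10). Hence m_α(x) = x^3 + 30x^2 + 300x + 256.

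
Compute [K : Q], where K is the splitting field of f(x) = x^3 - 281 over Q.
[K : Q] = 6

The roots of x^3 - 281 are ∛281, ω∛281, ω^2∛281 where ω = e^(2πi/3) is a primitive cube root of unity, so K = Q(∛281, ω). Now [Q(∛281):Q] = 3 (since 281 is not a perfect cube, x^3 - 281 is irreducible) and [Q(ω):Q] = 2. Both 2 and 3 divide [K:Q], and [K:Q] ≤ 3·2 = 6, so [K:Q] = 6. (Equivalently: Q(∛281) ⊂ R but ω ∉ R, so [K : Q(∛281)] = 2.)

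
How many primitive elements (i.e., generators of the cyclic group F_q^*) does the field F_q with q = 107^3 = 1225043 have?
There are φ(1225042) = 471744 primitive elements

F_q^* is cyclic of order q - 1 = 1225042. A cyclic group of order m has exactly φ(m) generators. Here m = 1225042 = 2 · 7 · 13 · 53 · 127, so the number of primitive elements is φ(1225042) = 471744.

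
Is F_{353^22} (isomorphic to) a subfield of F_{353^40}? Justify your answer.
No: F_{353^22} is not a subfield of F_{353^40}

F_{p^m} embeds in F_{p^n} iff m | n. Here 22 ∤ 40 (since 40 = 1·22 + 18 with remainder 18 ≠ 0), so F_{353^22} is not a subfield of F_{353^40}. Equivalently: if it were, the tower law would give 22 = [F_{353^22}:F_353] dividing [F_{353^40}:F_353] = 40, contradiction.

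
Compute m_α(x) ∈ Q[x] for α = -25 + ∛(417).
m_α(x) = x^3 + 75x^2 + 1875x + 15208

Set β = α + 25 = ∛(417), so β^3 = 417. Then (α + 25)^3 - 417 = 0, i.e. α is a root of g(x) = (x + 25)^3 - 417 = x^3 + 75x^2 + 1875x + 15208. Since g(x) = h(x + 25) where h(x) = x^3 - 417, and h is irreducible over Q (because 417 is not a perfect cube, so h has no rational root, and a monic cubic with no rational root is irreducible), g is also irreducible (irreducibility is preserved under the substitution x → x + 25). Hence m_α(x) = x^3 + 75x^2 + 1875x + 15208.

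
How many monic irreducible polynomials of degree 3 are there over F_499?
There are 41417000 monic irreducible polynomials of degree 3 over F_499

Each element of F_{499^3} that lies in no proper subfield is a root of exactly one monic irreducible of degree 3 over F_499, and each such polynomial has 3 distinct roots in F_{499^3}. By Möbius inversion the count is N_499(3) = (1/3) Σ_{d|3} μ(3/d) · 499^d = (1/3)(μ(3)·499^1 + μ(1)·499^3) = 124251000/3 = 41417000.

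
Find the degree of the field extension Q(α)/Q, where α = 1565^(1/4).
[Q(α):Q] = 4

α is a root of x^4 - 1565. By Eisenstein's criterion at the prime p = 5 (which divides the constant term 1565 but p^2 = 25 does not, since 1565 is squarefree), x^4 - 1565 is irreducible over Q. Hence [Q(α):Q] = 4.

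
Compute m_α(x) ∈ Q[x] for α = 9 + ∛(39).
m_α(x) = x^3 - 27x^2 + 243x - 768

Set β = α - 9 = ∛(39), so β^3 = 39. Then (α - 9)^3 - 39 = 0, i.e. α is a root of g(x) = (x - 9)^3 - 39 = x^3 - 27x^2 + 243x - 768. Since g(x) = h(x - 9) where h(x) = x^3 - 39, and h is irreducible over Q (because 39 is not a perfect cube, so h has no rational root, and a monic cubic with no rational root is irreducible), g is also irreducible (irreducibility is preserved under the substitution x → x - 9). Hence m_α(x) = x^3 - 27x^2 + 243x - 768.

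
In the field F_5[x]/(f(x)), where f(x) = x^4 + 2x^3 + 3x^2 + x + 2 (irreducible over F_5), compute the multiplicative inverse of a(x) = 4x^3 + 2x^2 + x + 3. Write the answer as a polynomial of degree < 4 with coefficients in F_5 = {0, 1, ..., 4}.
a(x)^(-1) ≡ 4x^3 + 2x^2 + x + 1 (mod f(x))

Since f is irreducible over F_5, F_5[x]/(f) is a field and a(x) ≠ 0 has an inverse. Apply the extended Euclidean algorithm to f(x) and a(x) in F_5[x]: f(x) = (4x + 1)·a(x) + (2x^2 + 3x + 4);  a(x) = (2x + 3)·(2x^2 + 3x + 4) + (4x + 1);  (2x^2 + 3x + 4) = (3x)·(4x + 1) + (4). The last nonzero remainder is the constant 4 = gcd(f, a) in F_5. Back-substituting through the division chain expresses 4 = s(x)·a(x) + t(x)·f(x) with s(x) ≡ x^3 + 3x^2 + 4x + 4 (mod f), so (x^3 + 3x^2 + 4x + 4)·a(x) ≡ 4 (mod f). Multiplying by 4^(-1) ≡ 4 in F_5 gives a(x)^(-1) ≡ 4·(x^3 + 3x^2 + 4x + 4) ≡ 4x^3 + 2x^2 + x + 1 (mod f). Check: (4x^3 + 2x^2 + x + 3)·(4x^3 + 2x^2 + x + 1) = x^6 + x^5 + 2x^4 + 4x^2 + 4x + 3 ≡ 1 (mod x^4 + 2x^3 + 3x^2 + x + 2).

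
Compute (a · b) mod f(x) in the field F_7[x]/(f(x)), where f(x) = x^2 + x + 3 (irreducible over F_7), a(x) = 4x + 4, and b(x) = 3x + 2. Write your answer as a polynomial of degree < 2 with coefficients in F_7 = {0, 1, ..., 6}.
a · b ≡ x (mod f(x))

Multiply in F_7[x]: a(x)·b(x) = (4x + 4)·(3x + 2) = 5x^2 + 6x + 1. This has degree ≥ 2, so divide by f(x) over F_7: 5x^2 + 6x + 1 = (5)·(x^2 + x + 3) + (x). Hence a·b ≡ x (mod f). (F_7[x]/(f) is a field with 7^2 = 49 elements since f is irreducible of degree 2.)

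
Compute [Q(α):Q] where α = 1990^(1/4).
[Q(α):Q] = 4

α is a root of x^4 - 1990. By Eisenstein's criterion at the prime p = 2 (which divides the constant term 1990 but p^2 = 4 does not, since 1990 is squarefree), x^4 - 1990 is irreducible over Q. Hence [Q(α):Q] = 4.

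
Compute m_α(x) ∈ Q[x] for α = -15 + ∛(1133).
m_α(x) = x^3 + 45x^2 + 675x + 2242

Set β = α + 15 = ∛(1133), so β^3 = 1133. Then (α + 15)^3 - 1133 = 0, i.e. α is a root of g(x) = (x + 15)^3 - 1133 = x^3 + 45x^2 + 675x + 2242. Since g(x) = h(x + 15) where h(x) = x^3 - 1133, and h is irreducible over Q (because 1133 is not a perfect cube, so h has no rational root, and a monic cubic with no rational root is irreducible), g is also irreducible (irreducibility is preserved under the substitution x → x + 15). Hence m_α(x) = x^3 + 45x^2 + 675x + 2242.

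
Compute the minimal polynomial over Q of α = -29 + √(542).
m_α(x) = x^2 + 58x + 299

From α + 29 = √(542), squaring gives (α + 29)^2 = 542, i.e. α^2 + 58α + 841 = 542, so α^2 + 58α + 299 = 0. The discriminant of x^2 + 58x + 299 is (58)^2 - 4·(299) = 3364 - 1196 = 2168, and 4·(542) is not a perfect square in Q since 542 is squarefree and ≠ 1. Hence x^2 + 58x + 299 is irreducible over Q and is the minimal polynomial of α.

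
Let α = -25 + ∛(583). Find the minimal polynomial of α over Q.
m_α(x) = x^3 + 75x^2 + 1875x + 15042

Set β = α + 25 = ∛(583), so β^3 = 583. Then (α + 25)^3 - 583 = 0, i.e. α is a root of g(x) = (x + 25)^3 - 583 = x^3 + 75x^2 + 1875x + 15042. Since g(x) = h(x + 25) where h(x) = x^3 - 583, and h is irreducible over Q (because 583 is not a perfect cube, so h has no rational root, and a monic cubic with no rational root is irreducible), g is also irreducible (irreducibility is preserved under the substitution x → x + 25). Hence m_α(x) = x^3 + 75x^2 + 1875x + 15042.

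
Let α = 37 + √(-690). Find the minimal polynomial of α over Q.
m_α(x) = x^2 - 74x + 2059

From α - 37 = √(-690), squaring gives (α - 37)^2 = -690, i.e. α^2 - 74α + 1369 = -690, so α^2 - 74α + 2059 = 0. The discriminant of x^2 - 74x + 2059 is (-74)^2 - 4·(2059) = 5476 - 8236 = -2760, and 4·(-690) is not a perfect square in Q since -690 is squarefree and ≠ 1. Hence x^2 - 74x + 2059 is irreducible over Q and is the minimal polynomial of α.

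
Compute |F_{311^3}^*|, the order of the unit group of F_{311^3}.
|F_{311^3}^*| = 30080230

F_{311^3} has 311^3 = 30080231 elements; its multiplicative group consists of all nonzero elements, so |F_{311^3}^*| = 30080231 - 1 = 30080230. (It is cyclic since any finite subgroup of the multiplicative group of a field is cyclic.)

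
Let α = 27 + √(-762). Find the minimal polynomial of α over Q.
m_α(x) = x^2 - 54x + 1491

From α - 27 = √(-762), squaring gives (α - 27)^2 = -762, i.e. α^2 - 54α + 729 = -762, so α^2 - 54α + 1491 = 0. The discriminant of x^2 - 54x + 1491 is (-54)^2 - 4·(1491) = 2916 - 5964 = -3048, and 4·(-762) is not a perfect square in Q since -762 is squarefree and ≠ 1. Hence x^2 - 54x + 1491 is irreducible over Q and is the minimal polynomial of α.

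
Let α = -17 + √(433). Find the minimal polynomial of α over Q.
m_α(x) = x^2 + 34x - 144

From α + 17 = √(433), squaring gives (α + 17)^2 = 433, i.e. α^2 + 34α + 289 = 433, so α^2 + 34α - 144 = 0. The discriminant of x^2 + 34x - 144 is (34)^2 - 4·(-144) = 1156 + 576 = 1732, and 4·(433) is not a perfect square in Q since 433 is squarefree and ≠ 1. Hence x^2 + 34x - 144 is irreducible over Q and is the minimal polynomial of α.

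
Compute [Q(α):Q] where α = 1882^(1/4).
[Q(α):Q] = 4

α is a root of x^4 - 1882. By Eisenstein's criterion at the prime p = 2 (which divides the constant term 1882 but p^2 = 4 does not, since 1882 is squarefree), x^4 - 1882 is irreducible over Q. Hence [Q(α):Q] = 4.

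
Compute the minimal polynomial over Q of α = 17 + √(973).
m_α(x) = x^2 - 34x - 684

From α - 17 = √(973), squaring gives (α - 17)^2 = 973, i.e. α^2 - 34α + 289 = 973, so α^2 - 34α - 684 = 0. The discriminant of x^2 - 34x - 684 is (-34)^2 - 4·(-684) = 1156 + 2736 = 3892, and 4·(973) is not a perfect square in Q since 973 is squarefree and ≠ 1. Hence x^2 - 34x - 684 is irreducible over Q and is the minimal polynomial of α.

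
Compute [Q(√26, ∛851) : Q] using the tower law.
[Q(√26, ∛851) : Q] = 6

Let L = Q(√26, ∛851). Since Q(√26) ⊂ L and [Q(√26):Q] = 2, the tower law gives 2 | [L:Q]. Likewise Q(∛851) ⊂ L with [Q(∛851):Q] = 3 (because 851 is not a perfect cube), so 3 | [L:Q]. As gcd(2,3) = 1, [L:Q] is divisible by 6. Conversely L is generated over Q by √26 and ∛851, so [L:Q] ≤ 2·3 = 6. Therefore [Q(√26, ∛851) : Q] = 6.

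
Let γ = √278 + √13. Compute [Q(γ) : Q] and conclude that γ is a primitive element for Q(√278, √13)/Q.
[Q(γ) : Q] = 4 (equivalently, Q(γ) = Q(√278, √13))

Obviously Q(γ) ⊆ Q(√278, √13), and [Q(√278, √13):Q] = 4 (since 278, 13 are distinct squarefree integers > 1 with 3614 not a perfect square). To show equality we compute the minimal polynomial of γ. From γ = √278 + √13: γ^2 = 278 + 2√(3614) + 13 = 291 + 2√(3614), so γ^2 - 291 = 2√(3614); squaring, (γ^2 - 291)^2 = 4·3614, i.e. γ^4 - 582γ^2 + 84681 - 14456 = 0, i.e. γ^4 - 582γ^2 + 70225 = 0. So γ is a root of x^4 - 582x^2 + 70225. This polynomial is irreducible over Q: it has no rational root (each ±√278 ± √13 is irrational), and any factorization into two quadratics over Q would force √(3614) ∈ Q (pairing opposite roots) or √278, √13 ∈ Q (other pairings), all impossible. Hence [Q(γ):Q] = 4 = [Q(√278, √13):Q], so Q(γ) = Q(√278, √13).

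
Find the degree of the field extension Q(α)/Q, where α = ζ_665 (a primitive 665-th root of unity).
[Q(α):Q] = 432

The minimal polynomial of ζ_665 over Q is the 665-th cyclotomic polynomial Φ_665(x), which is irreducible over Q and has degree φ(665) = 432. Hence [Q(α):Q] = φ(665) = 432.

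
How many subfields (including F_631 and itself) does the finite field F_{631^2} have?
F_{631^2} has 2 subfields

The subfields of F_{p^n} are exactly the fields F_{p^d} for d | n (each is the fixed field of the unique index-d subgroup of Gal(F_{p^n}/F_p) ≅ Z/nZ). The divisors of n = 2 are {1, 2}, giving 2 subfields: F_{631^1}, F_{631^2}.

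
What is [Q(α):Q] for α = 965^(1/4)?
[Q(α):Q] = 4

α is a root of x^4 - 965. By Eisenstein's criterion at the prime p = 5 (which divides the constant term 965 but p^2 = 25 does not, since 965 is squarefree), x^4 - 965 is irreducible over Q. Hence [Q(α):Q] = 4.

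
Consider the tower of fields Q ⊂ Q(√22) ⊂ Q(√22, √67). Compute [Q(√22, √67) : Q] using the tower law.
[Q(√22, √67) : Q] = 4

[Q(√22):Q] = 2 (min poly x^2 - 22, irreducible since 22 is squarefree > 1). For the top step, suppose √67 ∈ Q(√22), say √67 = c + d√22 with c, d ∈ Q. Squaring: 67 = c^2 + 22d^2 + 2cd√22. Since √22 ∉ Q this forces 2cd = 0. If d = 0 then √67 = c ∈ Q, contradicting 67 squarefree > 1. If c = 0 then 67 = 22d^2, so 22·67 = (22d)^2 is a perfect square in Q — but 22·67 = 1474 is not a perfect square (since 22 and 67 are distinct squarefree integers). Contradiction. Hence √67 ∉ Q(√22), so x^2 - 67 stays irreducible over Q(√22) and [Q(√22, √67) : Q(√22)] = 2. By the tower law, [Q(√22, √67) : Q] = 2 · 2 = 4.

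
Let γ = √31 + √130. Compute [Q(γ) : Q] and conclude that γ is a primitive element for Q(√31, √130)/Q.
[Q(γ) : Q] = 4 (equivalently, Q(γ) = Q(√31, √130))

Obviously Q(γ) ⊆ Q(√31, √130), and [Q(√31, √130):Q] = 4 (since 31, 130 are distinct squarefree integers > 1 with 4030 not a perfect square). To show equality we compute the minimal polynomial of γ. From γ = √31 + √130: γ^2 = 31 + 2√(4030) + 130 = 161 + 2√(4030), so γ^2 - 161 = 2√(4030); squaring, (γ^2 - 161)^2 = 4·4030, i.e. γ^4 - 322γ^2 + 25921 - 16120 = 0, i.e. γ^4 - 322γ^2 + 9801 = 0. So γ is a root of x^4 - 322x^2 + 9801. This polynomial is irreducible over Q: it has no rational root (each ±√31 ± √130 is irrational), and any factorization into two quadratics over Q would force √(4030) ∈ Q (pairing opposite roots) or √31, √130 ∈ Q (other pairings), all impossible. Hence [Q(γ):Q] = 4 = [Q(√31, √130):Q], so Q(γ) = Q(√31, √130).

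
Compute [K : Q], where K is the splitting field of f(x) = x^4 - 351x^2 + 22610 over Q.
[K : Q] = 4

Solving the quadratic in x^2: x^2 = (351 ± √(351^2 - 4·22610))/2 = (351 ± √32761)/2 = (351 ± 181)/2, giving x^2 = 266 or x^2 = 85. So f(x) = (x^2 - 266)(x^2 - 85) and the roots of f are ±√266, ±√85. Hence the splitting field is K = Q(√266, √85). Since 266 and 85 are distinct squarefree integers > 1, their product 22610 is not a perfect square, so √85 ∉ Q(√266). By the tower law [K:Q] = [Q(√266,√85):Q(√266)] · [Q(√266):Q] = 2 · 2 = 4.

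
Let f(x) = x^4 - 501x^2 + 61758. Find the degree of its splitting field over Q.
[K : Q] = 4

Solving the quadratic in x^2: x^2 = (501 ± √(501^2 - 4·61758))/2 = (501 ± √3969)/2 = (501 ± 63)/2, giving x^2 = 282 or x^2 = 219. So f(x) = (x^2 - 282)(x^2 - 219) and the roots of f are ±√282, ±√219. Hence the splitting field is K = Q(√282, √219). Since 282 and 219 are distinct squarefree integers > 1, their product 61758 is not a perfect square, so √219 ∉ Q(√282). By the tower law [K:Q] = [Q(√282,√219):Q(√282)] · [Q(√282):Q] = 2 · 2 = 4.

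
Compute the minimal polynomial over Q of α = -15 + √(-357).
m_α(x) = x^2 + 30x + 582

From α + 15 = √(-357), squaring gives (α + 15)^2 = -357, i.e. α^2 + 30α + 225 = -357, so α^2 + 30α + 582 = 0. The discriminant of x^2 + 30x + 582 is (30)^2 - 4·(582) = 900 - 2328 = -1428, and 4·(-357) is not a perfect square in Q since -357 is squarefree and ≠ 1. Hence x^2 + 30x + 582 is irreducible over Q and is the minimal polynomial of α.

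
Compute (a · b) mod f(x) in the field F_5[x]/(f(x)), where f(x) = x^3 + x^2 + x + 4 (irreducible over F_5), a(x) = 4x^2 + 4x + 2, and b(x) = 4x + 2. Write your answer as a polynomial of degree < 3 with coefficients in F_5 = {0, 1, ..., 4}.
a · b ≡ 3x^2 (mod f(x))

Multiply in F_5[x]: a(x)·b(x) = (4x^2 + 4x + 2)·(4x + 2) = x^3 + 4x^2 + x + 4. This has degree ≥ 3, so divide by f(x) over F_5: x^3 + 4x^2 + x + 4 = (1)·(x^3 + x^2 + x + 4) + (3x^2). Hence a·b ≡ 3x^2 (mod f). (F_5[x]/(f) is a field with 5^3 = 125 elements since f is irreducible of degree 3.)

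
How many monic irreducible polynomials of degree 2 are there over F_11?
There are 55 monic irreducible polynomials of degree 2 over F_11

Each element of F_{11^2} that lies in no proper subfield is a root of exactly one monic irreducible of degree 2 over F_11, and each such polynomial has 2 distinct roots in F_{11^2}. By Möbius inversion the count is N_11(2) = (1/2) Σ_{d|2} μ(2/d) · 11^d = (1/2)(μ(2)·11^1 + μ(1)·11^2) = 110/2 = 55.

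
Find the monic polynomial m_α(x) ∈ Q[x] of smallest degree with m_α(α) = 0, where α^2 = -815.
m_α(x) = x^2 + 815

α satisfies α^2 + 815 = 0, so x^2 + 815 annihilates α. Since d = -815 is squarefree and ≠ 1, it is not a perfect square in Q, so x^2 + 815 has no rational root and is therefore irreducible over Q (a degree-2 polynomial over a field is irreducible iff it has no root). Hence m_α(x) = x^2 + 815.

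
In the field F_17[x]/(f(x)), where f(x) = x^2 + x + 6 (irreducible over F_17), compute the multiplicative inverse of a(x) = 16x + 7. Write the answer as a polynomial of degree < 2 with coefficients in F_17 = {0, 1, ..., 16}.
a(x)^(-1) ≡ 14x + 10 (mod f(x))

Since f is irreducible over F_17, F_17[x]/(f) is a field and a(x) ≠ 0 has an inverse. Apply the extended Euclidean algorithm to f(x) and a(x) in F_17[x]: f(x) = (16x + 9)·a(x) + (11). The last nonzero remainder is the constant 11 = gcd(f, a) in F_17. Back-substituting through the division chain expresses 11 = s(x)·a(x) + t(x)·f(x) with s(x) ≡ x + 8 (mod f), so (x + 8)·a(x) ≡ 11 (mod f). Multiplying by 11^(-1) ≡ 14 in F_17 gives a(x)^(-1) ≡ 14·(x + 8) ≡ 14x + 10 (mod f). Check: (16x + 7)·(14x + 10) = 3x^2 + 3x + 2 ≡ 1 (mod x^2 + x + 6).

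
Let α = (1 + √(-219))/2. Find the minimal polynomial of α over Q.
m_α(x) = x^2 - x + 55

From 2α - 1 = √(-219), squaring gives (2α - 1)^2 = -219, i.e. 4α^2 - 4α + 1 = -219, so α^2 - α + (1 + 219)/4 = 0. Since -219 ≡ 1 (mod 4), (1 + 219)/4 = 55 ∈ Z. The polynomial x^2 - x + 55 has discriminant 1 - 4·(55) = -219, which is not a perfect square in Q (d = -219 is squarefree and ≠ 1), so x^2 - x + 55 is irreducible over Q. It is the minimal polynomial of α.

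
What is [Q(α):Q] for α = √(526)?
[Q(α):Q] = 2

[Q(α):Q] equals the degree of the minimal polynomial of α. Here α^2 = 526 and x^2 - 526 is irreducible (d = 526 is squarefree, ≠ 1, hence not a square), so deg(m_α) = 2. Thus [Q(α):Q] = 2.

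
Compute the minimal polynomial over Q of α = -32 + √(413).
m_α(x) = x^2 + 64x + 611

From α + 32 = √(413), squaring gives (α + 32)^2 = 413, i.e. α^2 + 64α + 1024 = 413, so α^2 + 64α + 611 = 0. The discriminant of x^2 + 64x + 611 is (64)^2 - 4·(611) = 4096 - 2444 = 1652, and 4·(413) is not a perfect square in Q since 413 is squarefree and ≠ 1. Hence x^2 + 64x + 611 is irreducible over Q and is the minimal polynomial of α.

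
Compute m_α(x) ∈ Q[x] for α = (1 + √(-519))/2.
m_α(x) = x^2 - x + 130

From 2α - 1 = √(-519), squaring gives (2α - 1)^2 = -519, i.e. 4α^2 - 4α + 1 = -519, so α^2 - α + (1 + 519)/4 = 0. Since -519 ≡ 1 (mod 4), (1 + 519)/4 = 130 ∈ Z. The polynomial x^2 - x + 130 has discriminant 1 - 4·(130) = -519, which is not a perfect square in Q (d = -519 is squarefree and ≠ 1), so x^2 - x + 130 is irreducible over Q. It is the minimal polynomial of α.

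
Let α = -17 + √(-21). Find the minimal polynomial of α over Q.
m_α(x) = x^2 + 34x + 310

From α + 17 = √(-21), squaring gives (α + 17)^2 = -21, i.e. α^2 + 34α + 289 = -21, so α^2 + 34α + 310 = 0. The discriminant of x^2 + 34x + 310 is (34)^2 - 4·(310) = 1156 - 1240 = -84, and 4·(-21) is not a perfect square in Q since -21 is squarefree and ≠ 1. Hence x^2 + 34x + 310 is irreducible over Q and is the minimal polynomial of α.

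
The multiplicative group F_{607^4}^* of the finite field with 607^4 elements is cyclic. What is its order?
|F_{607^4}^*| = 135754665600

F_{607^4} has 607^4 = 135754665601 elements; its multiplicative group consists of all nonzero elements, so |F_{607^4}^*| = 135754665601 - 1 = 135754665600. (It is cyclic since any finite subgroup of the multiplicative group of a field is cyclic.)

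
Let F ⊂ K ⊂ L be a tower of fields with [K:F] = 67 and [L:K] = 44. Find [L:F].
[L:F] = 2948

The tower law says that for any tower of field extensions F ⊂ K ⊂ L with finite degrees, [L:F] = [L:K] · [K:F]. Here this gives [L:F] = 44 · 67 = 2948.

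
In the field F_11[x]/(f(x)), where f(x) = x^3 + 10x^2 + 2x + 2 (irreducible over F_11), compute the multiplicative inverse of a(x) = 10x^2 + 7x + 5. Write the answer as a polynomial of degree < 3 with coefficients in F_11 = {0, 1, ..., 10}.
a(x)^(-1) ≡ x^2 + 8x + 6 (mod f(x))

Since f is irreducible over F_11, F_11[x]/(f) is a field and a(x) ≠ 0 has an inverse. Apply the extended Euclidean algorithm to f(x) and a(x) in F_11[x]: f(x) = (10x + 5)·a(x) + (5x + 10);  a(x) = (2x + 4)·(5x + 10) + (9). The last nonzero remainder is the constant 9 = gcd(f, a) in F_11. Back-substituting through the division chain expresses 9 = s(x)·a(x) + t(x)·f(x) with s(x) ≡ 9x^2 + 6x + 10 (mod f), so (9x^2 + 6x + 10)·a(x) ≡ 9 (mod f). Multiplying by 9^(-1) ≡ 5 in F_11 gives a(x)^(-1) ≡ 5·(9x^2 + 6x + 10) ≡ x^2 + 8x + 6 (mod f). Check: (10x^2 + 7x + 5)·(x^2 + 8x + 6) = 10x^4 + 10x^3 + 5x + 8 ≡ 1 (mod x^3 + 10x^2 + 2x + 2).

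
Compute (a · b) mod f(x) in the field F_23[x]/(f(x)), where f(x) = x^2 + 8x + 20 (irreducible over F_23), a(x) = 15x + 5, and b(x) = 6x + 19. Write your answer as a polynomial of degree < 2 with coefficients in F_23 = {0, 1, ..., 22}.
a · b ≡ 9x + 20 (mod f(x))

Multiply in F_23[x]: a(x)·b(x) = (15x + 5)·(6x + 19) = 21x^2 + 16x + 3. This has degree ≥ 2, so divide by f(x) over F_23: 21x^2 + 16x + 3 = (21)·(x^2 + 8x + 20) + (9x + 20). Hence a·b ≡ 9x + 20 (mod f). (F_23[x]/(f) is a field with 23^2 = 529 elements since f is irreducible of degree 2.)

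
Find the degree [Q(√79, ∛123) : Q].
[Q(√79, ∛123) : Q] = 6

Let L = Q(√79, ∛123). Since Q(√79) ⊂ L and [Q(√79):Q] = 2, the tower law gives 2 | [L:Q]. Likewise Q(∛123) ⊂ L with [Q(∛123):Q] = 3 (because 123 is not a perfect cube), so 3 | [L:Q]. As gcd(2,3) = 1, [L:Q] is divisible by 6. Conversely L is generated over Q by √79 and ∛123, so [L:Q] ≤ 2·3 = 6. Therefore [Q(√79, ∛123) : Q] = 6.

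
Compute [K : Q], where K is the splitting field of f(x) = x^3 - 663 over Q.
[K : Q] = 6

The roots of x^3 - 663 are ∛663, ω∛663, ω^2∛663 where ω = e^(2πi/3) is a primitive cube root of unity, so K = Q(∛663, ω). Now [Q(∛663):Q] = 3 (since 663 is not a perfect cube, x^3 - 663 is irreducible) and [Q(ω):Q] = 2. Both 2 and 3 divide [K:Q], and [K:Q] ≤ 3·2 = 6, so [K:Q] = 6. (Equivalently: Q(∛663) ⊂ R but ω ∉ R, so [K : Q(∛663)] = 2.)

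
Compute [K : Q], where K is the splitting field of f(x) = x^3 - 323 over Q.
[K : Q] = 6

The roots of x^3 - 323 are ∛323, ω∛323, ω^2∛323 where ω = e^(2πi/3) is a primitive cube root of unity, so K = Q(∛323, ω). Now [Q(∛323):Q] = 3 (since 323 is not a perfect cube, x^3 - 323 is irreducible) and [Q(ω):Q] = 2. Both 2 and 3 divide [K:Q], and [K:Q] ≤ 3·2 = 6, so [K:Q] = 6. (Equivalently: Q(∛323) ⊂ R but ω ∉ R, so [K : Q(∛323)] = 2.)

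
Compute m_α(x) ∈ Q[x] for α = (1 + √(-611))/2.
m_α(x) = x^2 - x + 153

From 2α - 1 = √(-611), squaring gives (2α - 1)^2 = -611, i.e. 4α^2 - 4α + 1 = -611, so α^2 - α + (1 + 611)/4 = 0. Since -611 ≡ 1 (mod 4), (1 + 611)/4 = 153 ∈ Z. The polynomial x^2 - x + 153 has discriminant 1 - 4·(153) = -611, which is not a perfect square in Q (d = -611 is squarefree and ≠ 1), so x^2 - x + 153 is irreducible over Q. It is the minimal polynomial of α.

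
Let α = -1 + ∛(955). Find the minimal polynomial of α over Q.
m_α(x) = x^3 + 3x^2 + 3x - 954

Set β = α + 1 = ∛(955), so β^3 = 955. Then (α + 1)^3 - 955 = 0, i.e. α is a root of g(x) = (x + 1)^3 - 955 = x^3 + 3x^2 + 3x - 954. Since g(x) = h(x + 1) where h(x) = x^3 - 955, and h is irreducible over Q (because 955 is not a perfect cube, so h has no rational root, and a monic cubic with no rational root is irreducible), g is also irreducible (irreducibility is preserved under the substitution x → x + 1). Hence m_α(x) = x^3 + 3x^2 + 3x - 954.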